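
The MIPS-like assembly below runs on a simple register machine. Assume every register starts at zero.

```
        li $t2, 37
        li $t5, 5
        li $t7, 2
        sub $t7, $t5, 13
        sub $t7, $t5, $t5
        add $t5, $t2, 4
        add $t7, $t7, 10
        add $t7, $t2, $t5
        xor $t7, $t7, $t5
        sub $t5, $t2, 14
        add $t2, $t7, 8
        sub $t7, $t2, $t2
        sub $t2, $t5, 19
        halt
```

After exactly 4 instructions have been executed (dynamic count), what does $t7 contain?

$t2=37
$t5=5
$t7=2
$t7=5-13=-8
After step 4: $t7 = -8.

-8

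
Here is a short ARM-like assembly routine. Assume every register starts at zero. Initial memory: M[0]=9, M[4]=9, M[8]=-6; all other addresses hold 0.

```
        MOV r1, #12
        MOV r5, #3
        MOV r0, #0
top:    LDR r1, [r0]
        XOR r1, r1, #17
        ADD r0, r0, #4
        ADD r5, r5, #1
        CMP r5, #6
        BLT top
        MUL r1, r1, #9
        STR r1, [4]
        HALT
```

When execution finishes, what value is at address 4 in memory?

r1=12
r5=3
r0=0
r1=M[0]=9
r1=9^17=24
r0=0+4=4
r5=3+1=4
CMP r5, #6  (cmp 4,6)
BLT top: taken
r1=M[4]=9
r1=9^17=24
r0=4+4=8
r5=4+1=5
CMP r5, #6  (cmp 5,6)
BLT top: taken
r1=M[8]=-6
r1=(-6)^17=-21
r0=8+4=12
r5=5+1=6
CMP r5, #6  (cmp 6,6)
BLT top: not taken
r1=(-21)*9=-189
STR r1, [4] → M[4]=-189
halt.

-189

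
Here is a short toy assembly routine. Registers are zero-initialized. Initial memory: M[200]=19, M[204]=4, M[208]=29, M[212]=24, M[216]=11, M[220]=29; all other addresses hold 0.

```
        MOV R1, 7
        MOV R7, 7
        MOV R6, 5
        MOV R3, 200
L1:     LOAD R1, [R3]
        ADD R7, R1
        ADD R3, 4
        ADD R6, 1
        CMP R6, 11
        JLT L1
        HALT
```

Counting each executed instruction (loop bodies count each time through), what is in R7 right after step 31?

after MOV R1, 7: R1=7
after MOV R7, 7: R7=7
after MOV R6, 5: R6=5
after MOV R3, 200: R3=200
after LOAD R1, [R3]: R1=M[200]=19
after ADD R7, R1: R7=7+19=26
after ADD R3, 4: R3=200+4=204
after ADD R6, 1: R6=5+1=6
CMP R6, 11  (cmp 6,11)
JLT L1: taken
after LOAD R1, [R3]: R1=M[204]=4
after ADD R7, R1: R7=26+4=30
after ADD R3, 4: R3=204+4=208
after ADD R6, 1: R6=6+1=7
CMP R6, 11  (cmp 7,11)
JLT L1: taken
after LOAD R1, [R3]: R1=M[208]=29
after ADD R7, R1: R7=30+29=59
after ADD R3, 4: R3=208+4=212
after ADD R6, 1: R6=7+1=8
CMP R6, 11  (cmp 8,11)
JLT L1: taken
after LOAD R1, [R3]: R1=M[212]=24
after ADD R7, R1: R7=59+24=83
after ADD R3, 4: R3=212+4=216
after ADD R6, 1: R6=8+1=9
CMP R6, 11  (cmp 9,11)
JLT L1: taken
after LOAD R1, [R3]: R1=M[216]=11
after ADD R7, R1: R7=83+11=94
after ADD R3, 4: R3=216+4=220
After step 31: R7 = 94.

94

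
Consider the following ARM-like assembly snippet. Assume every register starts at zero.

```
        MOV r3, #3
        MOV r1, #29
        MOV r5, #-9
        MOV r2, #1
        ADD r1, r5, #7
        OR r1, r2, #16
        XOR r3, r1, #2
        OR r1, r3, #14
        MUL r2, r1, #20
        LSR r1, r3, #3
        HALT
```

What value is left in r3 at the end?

19

MOV r3, #3 → r3=3
MOV r1, #29 → r1=29
MOV r5, #-9 → r5=-9
MOV r2, #1 → r2=1
ADD r1, r5, #7 → r1=(-9)+7=-2
OR r1, r2, #16 → r1=1|16=17
XOR r3, r1, #2 → r3=17^2=19
OR r1, r3, #14 → r1=19|14=31
MUL r2, r1, #20 → r2=31*20=620
LSR r1, r3, #3 → r1=19>>3=2
halt.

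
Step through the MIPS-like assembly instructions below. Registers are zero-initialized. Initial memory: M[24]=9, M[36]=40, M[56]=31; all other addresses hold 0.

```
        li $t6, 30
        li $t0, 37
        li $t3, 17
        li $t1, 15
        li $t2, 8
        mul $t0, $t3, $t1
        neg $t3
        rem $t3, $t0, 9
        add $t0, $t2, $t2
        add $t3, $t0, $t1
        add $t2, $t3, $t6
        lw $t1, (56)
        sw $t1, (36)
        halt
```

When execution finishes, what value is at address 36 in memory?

$t6=30
$t0=37
$t3=17
$t1=15
$t2=8
$t0=17*15=255
$t3=-(17)=-17
$t3=255%9=3
$t0=8+8=16
$t3=16+15=31
$t2=31+30=61
$t1=M[56]=31
sw $t1, (36) → M[36]=31
halt.

31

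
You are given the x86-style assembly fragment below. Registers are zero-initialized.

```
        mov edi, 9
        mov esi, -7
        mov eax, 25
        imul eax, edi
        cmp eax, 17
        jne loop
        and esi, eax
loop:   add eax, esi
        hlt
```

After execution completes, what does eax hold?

mov edi, 9 → edi=9
mov esi, -7 → esi=-7
mov eax, 25 → eax=25
imul eax, edi → eax=25*9=225
cmp eax, 17  (cmp 225,17)
jne loop: taken
add eax, esi → eax=225+(-7)=218
halt.

218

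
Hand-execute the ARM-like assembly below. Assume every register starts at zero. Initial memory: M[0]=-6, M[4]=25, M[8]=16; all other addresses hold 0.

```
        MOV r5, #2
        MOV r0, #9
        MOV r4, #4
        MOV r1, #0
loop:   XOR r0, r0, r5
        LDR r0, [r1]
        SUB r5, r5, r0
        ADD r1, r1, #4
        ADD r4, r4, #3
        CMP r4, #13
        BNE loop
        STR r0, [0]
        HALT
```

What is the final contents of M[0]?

16

after MOV r5, #2: r5=2
after MOV r0, #9: r0=9
after MOV r4, #4: r4=4
after MOV r1, #0: r1=0
after XOR r0, r0, r5: r0=9^2=11
after LDR r0, [r1]: r0=M[0]=-6
after SUB r5, r5, r0: r5=2-(-6)=8
after ADD r1, r1, #4: r1=0+4=4
after ADD r4, r4, #3: r4=4+3=7
CMP r4, #13  (cmp 7,13)
BNE loop: taken
after XOR r0, r0, r5: r0=(-6)^8=-14
after LDR r0, [r1]: r0=M[4]=25
after SUB r5, r5, r0: r5=8-25=-17
after ADD r1, r1, #4: r1=4+4=8
after ADD r4, r4, #3: r4=7+3=10
CMP r4, #13  (cmp 10,13)
BNE loop: taken
after XOR r0, r0, r5: r0=25^(-17)=-10
after LDR r0, [r1]: r0=M[8]=16
after SUB r5, r5, r0: r5=(-17)-16=-33
after ADD r1, r1, #4: r1=8+4=12
after ADD r4, r4, #3: r4=10+3=13
CMP r4, #13  (cmp 13,13)
BNE loop: not taken
STR r0, [0] → M[0]=16
halt.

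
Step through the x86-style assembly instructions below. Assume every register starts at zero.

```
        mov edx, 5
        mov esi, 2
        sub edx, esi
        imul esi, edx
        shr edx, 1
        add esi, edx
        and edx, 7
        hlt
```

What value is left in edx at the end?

after mov edx, 5: edx=5
after mov esi, 2: esi=2
after sub edx, esi: edx=5-2=3
after imul esi, edx: esi=2*3=6
after shr edx, 1: edx=3>>1=1
after add esi, edx: esi=6+1=7
after and edx, 7: edx=1&7=1
halt.

1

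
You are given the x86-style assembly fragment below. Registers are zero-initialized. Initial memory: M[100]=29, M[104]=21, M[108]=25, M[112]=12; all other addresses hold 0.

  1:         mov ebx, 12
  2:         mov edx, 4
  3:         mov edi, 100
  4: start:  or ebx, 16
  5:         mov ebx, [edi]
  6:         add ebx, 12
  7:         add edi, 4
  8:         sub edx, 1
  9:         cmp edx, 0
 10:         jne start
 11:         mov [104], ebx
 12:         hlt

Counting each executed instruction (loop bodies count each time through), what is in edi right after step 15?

after mov ebx, 12: ebx=12
after mov edx, 4: edx=4
after mov edi, 100: edi=100
after or ebx, 16: ebx=12|16=28
after mov ebx, [edi]: ebx=M[100]=29
after add ebx, 12: ebx=29+12=41
after add edi, 4: edi=100+4=104
after sub edx, 1: edx=4-1=3
cmp edx, 0  (cmp 3,0)
jne start: taken
after or ebx, 16: ebx=41|16=57
after mov ebx, [edi]: ebx=M[104]=21
after add ebx, 12: ebx=21+12=33
after add edi, 4: edi=104+4=108
after sub edx, 1: edx=3-1=2
After step 15: edi = 108.

108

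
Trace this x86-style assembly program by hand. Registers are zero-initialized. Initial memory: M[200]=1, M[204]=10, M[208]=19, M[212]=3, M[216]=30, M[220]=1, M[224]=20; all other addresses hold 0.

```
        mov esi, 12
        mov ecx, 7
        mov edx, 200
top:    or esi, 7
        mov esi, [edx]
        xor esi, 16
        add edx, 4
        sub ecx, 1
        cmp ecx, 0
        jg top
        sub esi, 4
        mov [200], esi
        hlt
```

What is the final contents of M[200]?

0

after mov esi, 12: esi=12
after mov ecx, 7: ecx=7
after mov edx, 200: edx=200
after or esi, 7: esi=12|7=15
after mov esi, [edx]: esi=M[200]=1
after xor esi, 16: esi=1^16=17
after add edx, 4: edx=200+4=204
after sub ecx, 1: ecx=7-1=6
cmp ecx, 0  (cmp 6,0)
jg top: taken
after or esi, 7: esi=17|7=23
after mov esi, [edx]: esi=M[204]=10
after xor esi, 16: esi=10^16=26
after add edx, 4: edx=204+4=208
after sub ecx, 1: ecx=6-1=5
cmp ecx, 0  (cmp 5,0)
jg top: taken
after or esi, 7: esi=26|7=31
after mov esi, [edx]: esi=M[208]=19
after xor esi, 16: esi=19^16=3
after add edx, 4: edx=208+4=212
after sub ecx, 1: ecx=5-1=4
cmp ecx, 0  (cmp 4,0)
jg top: taken
after or esi, 7: esi=3|7=7
after mov esi, [edx]: esi=M[212]=3
after xor esi, 16: esi=3^16=19
after add edx, 4: edx=212+4=216
after sub ecx, 1: ecx=4-1=3
cmp ecx, 0  (cmp 3,0)
jg top: taken
after or esi, 7: esi=19|7=23
after mov esi, [edx]: esi=M[216]=30
after xor esi, 16: esi=30^16=14
after add edx, 4: edx=216+4=220
after sub ecx, 1: ecx=3-1=2
cmp ecx, 0  (cmp 2,0)
jg top: taken
after or esi, 7: esi=14|7=15
after mov esi, [edx]: esi=M[220]=1
after xor esi, 16: esi=1^16=17
after add edx, 4: edx=220+4=224
after sub ecx, 1: ecx=2-1=1
cmp ecx, 0  (cmp 1,0)
jg top: taken
after or esi, 7: esi=17|7=23
after mov esi, [edx]: esi=M[224]=20
after xor esi, 16: esi=20^16=4
after add edx, 4: edx=224+4=228
after sub ecx, 1: ecx=1-1=0
cmp ecx, 0  (cmp 0,0)
jg top: not taken
after sub esi, 4: esi=4-4=0
mov [200], esi → M[200]=0
halt.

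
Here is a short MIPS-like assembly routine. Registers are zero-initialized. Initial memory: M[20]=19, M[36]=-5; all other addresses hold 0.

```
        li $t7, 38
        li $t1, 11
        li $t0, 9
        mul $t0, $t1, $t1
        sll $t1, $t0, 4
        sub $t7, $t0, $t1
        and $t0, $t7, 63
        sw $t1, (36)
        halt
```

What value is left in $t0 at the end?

$t7=38
$t1=11
$t0=9
$t0=11*11=121
$t1=121<<4=1936
$t7=121-1936=-1815
$t0=(-1815)&63=41
sw $t1, (36) → M[36]=1936
halt.

41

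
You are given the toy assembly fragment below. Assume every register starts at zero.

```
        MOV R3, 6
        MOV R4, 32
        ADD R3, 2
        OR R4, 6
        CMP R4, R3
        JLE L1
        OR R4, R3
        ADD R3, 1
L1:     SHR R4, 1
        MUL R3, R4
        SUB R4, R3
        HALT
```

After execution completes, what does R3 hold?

207

R3=6
R4=32
R3=6+2=8
R4=32|6=38
CMP R4, R3  (cmp 38,8)
JLE L1: not taken
R4=38|8=46
R3=8+1=9
R4=46>>1=23
R3=9*23=207
R4=23-207=-184
halt.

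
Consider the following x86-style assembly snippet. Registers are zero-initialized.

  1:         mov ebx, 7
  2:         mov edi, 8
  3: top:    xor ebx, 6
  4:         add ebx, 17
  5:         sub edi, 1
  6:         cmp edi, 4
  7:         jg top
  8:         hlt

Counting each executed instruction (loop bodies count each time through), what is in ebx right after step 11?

after mov ebx, 7: ebx=7
after mov edi, 8: edi=8
after xor ebx, 6: ebx=7^6=1
after add ebx, 17: ebx=1+17=18
after sub edi, 1: edi=8-1=7
cmp edi, 4  (cmp 7,4)
jg top: taken
after xor ebx, 6: ebx=18^6=20
after add ebx, 17: ebx=20+17=37
after sub edi, 1: edi=7-1=6
cmp edi, 4  (cmp 6,4)
After step 11: ebx = 37.

37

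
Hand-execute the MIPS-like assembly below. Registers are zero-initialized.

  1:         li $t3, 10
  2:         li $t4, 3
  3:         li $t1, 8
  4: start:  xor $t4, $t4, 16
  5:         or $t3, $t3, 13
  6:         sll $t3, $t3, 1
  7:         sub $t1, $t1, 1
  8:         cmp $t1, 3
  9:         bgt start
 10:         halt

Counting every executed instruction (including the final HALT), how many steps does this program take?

$t3=10
$t4=3
$t1=8
$t4=3^16=19
$t3=10|13=15
$t3=15<<1=30
$t1=8-1=7
cmp $t1, 3  (cmp 7,3)
bgt start: taken
$t4=19^16=3
$t3=30|13=31
$t3=31<<1=62
$t1=7-1=6
cmp $t1, 3  (cmp 6,3)
bgt start: taken
$t4=3^16=19
$t3=62|13=63
$t3=63<<1=126
$t1=6-1=5
cmp $t1, 3  (cmp 5,3)
bgt start: taken
$t4=19^16=3
$t3=126|13=127
$t3=127<<1=254
$t1=5-1=4
cmp $t1, 3  (cmp 4,3)
bgt start: taken
$t4=3^16=19
$t3=254|13=255
$t3=255<<1=510
$t1=4-1=3
cmp $t1, 3  (cmp 3,3)
bgt start: not taken
halt.
Total executed instructions: 34.

34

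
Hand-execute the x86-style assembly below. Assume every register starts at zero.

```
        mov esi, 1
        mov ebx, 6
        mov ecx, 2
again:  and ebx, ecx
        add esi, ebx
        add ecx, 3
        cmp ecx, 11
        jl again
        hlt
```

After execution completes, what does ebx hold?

0

esi=1
ebx=6
ecx=2
ebx=6&2=2
esi=1+2=3
ecx=2+3=5
cmp ecx, 11  (cmp 5,11)
jl again: taken
ebx=2&5=0
esi=3+0=3
ecx=5+3=8
cmp ecx, 11  (cmp 8,11)
jl again: taken
ebx=0&8=0
esi=3+0=3
ecx=8+3=11
cmp ecx, 11  (cmp 11,11)
jl again: not taken
halt.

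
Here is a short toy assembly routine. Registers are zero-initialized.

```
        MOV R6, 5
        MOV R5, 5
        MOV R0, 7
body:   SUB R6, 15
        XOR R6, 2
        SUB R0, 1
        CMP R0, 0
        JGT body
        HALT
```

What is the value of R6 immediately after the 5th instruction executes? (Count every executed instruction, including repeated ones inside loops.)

-12

after MOV R6, 5: R6=5
after MOV R5, 5: R5=5
after MOV R0, 7: R0=7
after SUB R6, 15: R6=5-15=-10
after XOR R6, 2: R6=(-10)^2=-12
After step 5: R6 = -12.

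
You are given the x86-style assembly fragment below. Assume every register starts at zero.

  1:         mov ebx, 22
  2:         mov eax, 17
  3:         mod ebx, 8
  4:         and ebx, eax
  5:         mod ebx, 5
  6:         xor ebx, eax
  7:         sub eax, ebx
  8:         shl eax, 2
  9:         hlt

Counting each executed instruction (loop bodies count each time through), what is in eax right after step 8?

mov ebx, 22 → ebx=22
mov eax, 17 → eax=17
mod ebx, 8 → ebx=22%8=6
and ebx, eax → ebx=6&17=0
mod ebx, 5 → ebx=0%5=0
xor ebx, eax → ebx=0^17=17
sub eax, ebx → eax=17-17=0
shl eax, 2 → eax=0<<2=0
After step 8: eax = 0.

0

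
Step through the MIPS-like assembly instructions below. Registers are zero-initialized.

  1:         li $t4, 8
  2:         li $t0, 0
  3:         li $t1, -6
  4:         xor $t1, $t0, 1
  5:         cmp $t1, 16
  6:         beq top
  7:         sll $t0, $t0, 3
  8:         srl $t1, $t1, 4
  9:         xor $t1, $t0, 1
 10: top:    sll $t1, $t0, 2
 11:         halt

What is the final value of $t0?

0

after li $t4, 8: $t4=8
after li $t0, 0: $t0=0
after li $t1, -6: $t1=-6
after xor $t1, $t0, 1: $t1=0^1=1
cmp $t1, 16  (cmp 1,16)
beq top: not taken
after sll $t0, $t0, 3: $t0=0<<3=0
after srl $t1, $t1, 4: $t1=1>>4=0
after xor $t1, $t0, 1: $t1=0^1=1
after sll $t1, $t0, 2: $t1=0<<2=0
halt.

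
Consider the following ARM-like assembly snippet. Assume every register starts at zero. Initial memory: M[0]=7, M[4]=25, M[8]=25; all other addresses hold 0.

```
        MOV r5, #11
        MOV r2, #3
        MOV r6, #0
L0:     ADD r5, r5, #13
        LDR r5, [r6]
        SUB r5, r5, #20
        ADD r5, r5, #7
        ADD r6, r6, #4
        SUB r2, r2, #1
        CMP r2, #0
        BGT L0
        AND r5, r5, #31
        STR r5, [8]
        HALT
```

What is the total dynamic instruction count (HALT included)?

MOV r5, #11 → r5=11
MOV r2, #3 → r2=3
MOV r6, #0 → r6=0
ADD r5, r5, #13 → r5=11+13=24
LDR r5, [r6] → r5=M[0]=7
SUB r5, r5, #20 → r5=7-20=-13
ADD r5, r5, #7 → r5=(-13)+7=-6
ADD r6, r6, #4 → r6=0+4=4
SUB r2, r2, #1 → r2=3-1=2
CMP r2, #0  (cmp 2,0)
BGT L0: taken
ADD r5, r5, #13 → r5=(-6)+13=7
LDR r5, [r6] → r5=M[4]=25
SUB r5, r5, #20 → r5=25-20=5
ADD r5, r5, #7 → r5=5+7=12
ADD r6, r6, #4 → r6=4+4=8
SUB r2, r2, #1 → r2=2-1=1
CMP r2, #0  (cmp 1,0)
BGT L0: taken
ADD r5, r5, #13 → r5=12+13=25
LDR r5, [r6] → r5=M[8]=25
SUB r5, r5, #20 → r5=25-20=5
ADD r5, r5, #7 → r5=5+7=12
ADD r6, r6, #4 → r6=8+4=12
SUB r2, r2, #1 → r2=1-1=0
CMP r2, #0  (cmp 0,0)
BGT L0: not taken
AND r5, r5, #31 → r5=12&31=12
STR r5, [8] → M[8]=12
halt.
Total executed instructions: 30.

30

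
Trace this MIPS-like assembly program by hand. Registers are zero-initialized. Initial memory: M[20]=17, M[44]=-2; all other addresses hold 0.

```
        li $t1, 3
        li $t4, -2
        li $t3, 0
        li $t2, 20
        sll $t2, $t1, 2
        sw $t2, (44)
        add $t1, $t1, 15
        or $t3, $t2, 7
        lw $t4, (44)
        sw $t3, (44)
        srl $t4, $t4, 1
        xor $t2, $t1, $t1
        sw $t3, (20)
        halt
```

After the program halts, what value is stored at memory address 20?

after li $t1, 3: $t1=3
after li $t4, -2: $t4=-2
after li $t3, 0: $t3=0
after li $t2, 20: $t2=20
after sll $t2, $t1, 2: $t2=3<<2=12
sw $t2, (44) → M[44]=12
after add $t1, $t1, 15: $t1=3+15=18
after or $t3, $t2, 7: $t3=12|7=15
after lw $t4, (44): $t4=M[44]=12
sw $t3, (44) → M[44]=15
after srl $t4, $t4, 1: $t4=12>>1=6
after xor $t2, $t1, $t1: $t2=18^18=0
sw $t3, (20) → M[20]=15
halt.

15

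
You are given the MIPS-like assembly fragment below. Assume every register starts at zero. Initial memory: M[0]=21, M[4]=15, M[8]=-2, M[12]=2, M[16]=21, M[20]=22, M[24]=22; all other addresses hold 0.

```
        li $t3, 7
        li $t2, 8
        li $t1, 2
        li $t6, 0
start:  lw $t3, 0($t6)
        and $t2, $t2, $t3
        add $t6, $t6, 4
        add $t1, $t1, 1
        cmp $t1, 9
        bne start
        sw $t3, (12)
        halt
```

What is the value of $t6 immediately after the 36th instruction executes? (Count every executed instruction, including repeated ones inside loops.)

$t3=7
$t2=8
$t1=2
$t6=0
$t3=M[0]=21
$t2=8&21=0
$t6=0+4=4
$t1=2+1=3
cmp $t1, 9  (cmp 3,9)
bne start: taken
$t3=M[4]=15
$t2=0&15=0
$t6=4+4=8
$t1=3+1=4
cmp $t1, 9  (cmp 4,9)
bne start: taken
$t3=M[8]=-2
$t2=0&(-2)=0
$t6=8+4=12
$t1=4+1=5
cmp $t1, 9  (cmp 5,9)
bne start: taken
$t3=M[12]=2
$t2=0&2=0
$t6=12+4=16
$t1=5+1=6
cmp $t1, 9  (cmp 6,9)
bne start: taken
$t3=M[16]=21
$t2=0&21=0
$t6=16+4=20
$t1=6+1=7
cmp $t1, 9  (cmp 7,9)
bne start: taken
$t3=M[20]=22
$t2=0&22=0
After step 36: $t6 = 20.

20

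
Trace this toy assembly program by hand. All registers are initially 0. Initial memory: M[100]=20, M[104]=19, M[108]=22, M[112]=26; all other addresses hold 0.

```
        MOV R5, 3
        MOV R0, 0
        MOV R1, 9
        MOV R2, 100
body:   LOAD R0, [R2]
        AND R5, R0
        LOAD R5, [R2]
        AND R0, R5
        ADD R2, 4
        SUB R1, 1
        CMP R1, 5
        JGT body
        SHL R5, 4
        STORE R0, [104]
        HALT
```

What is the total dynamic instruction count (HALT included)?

39

R5=3
R0=0
R1=9
R2=100
R0=M[100]=20
R5=3&20=0
R5=M[100]=20
R0=20&20=20
R2=100+4=104
R1=9-1=8
CMP R1, 5  (cmp 8,5)
JGT body: taken
R0=M[104]=19
R5=20&19=16
R5=M[104]=19
R0=19&19=19
R2=104+4=108
R1=8-1=7
CMP R1, 5  (cmp 7,5)
JGT body: taken
R0=M[108]=22
R5=19&22=18
R5=M[108]=22
R0=22&22=22
R2=108+4=112
R1=7-1=6
CMP R1, 5  (cmp 6,5)
JGT body: taken
R0=M[112]=26
R5=22&26=18
R5=M[112]=26
R0=26&26=26
R2=112+4=116
R1=6-1=5
CMP R1, 5  (cmp 5,5)
JGT body: not taken
R5=26<<4=416
STORE R0, [104] → M[104]=26
halt.
Total executed instructions: 39.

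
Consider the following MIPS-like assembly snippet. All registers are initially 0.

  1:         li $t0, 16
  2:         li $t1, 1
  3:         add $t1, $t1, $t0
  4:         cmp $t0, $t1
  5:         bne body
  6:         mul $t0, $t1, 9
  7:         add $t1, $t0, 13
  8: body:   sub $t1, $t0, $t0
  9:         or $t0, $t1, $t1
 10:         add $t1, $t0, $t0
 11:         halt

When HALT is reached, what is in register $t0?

after li $t0, 16: $t0=16
after li $t1, 1: $t1=1
after add $t1, $t1, $t0: $t1=1+16=17
cmp $t0, $t1  (cmp 16,17)
bne body: taken
after sub $t1, $t0, $t0: $t1=16-16=0
after or $t0, $t1, $t1: $t0=0|0=0
after add $t1, $t0, $t0: $t1=0+0=0
halt.

0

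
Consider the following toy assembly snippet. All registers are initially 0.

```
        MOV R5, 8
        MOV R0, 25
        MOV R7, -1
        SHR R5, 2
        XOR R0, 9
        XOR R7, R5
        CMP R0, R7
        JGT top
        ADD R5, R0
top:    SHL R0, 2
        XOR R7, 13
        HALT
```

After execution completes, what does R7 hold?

-16

R5=8
R0=25
R7=-1
R5=8>>2=2
R0=25^9=16
R7=(-1)^2=-3
CMP R0, R7  (cmp 16,-3)
JGT top: taken
R0=16<<2=64
R7=(-3)^13=-16
halt.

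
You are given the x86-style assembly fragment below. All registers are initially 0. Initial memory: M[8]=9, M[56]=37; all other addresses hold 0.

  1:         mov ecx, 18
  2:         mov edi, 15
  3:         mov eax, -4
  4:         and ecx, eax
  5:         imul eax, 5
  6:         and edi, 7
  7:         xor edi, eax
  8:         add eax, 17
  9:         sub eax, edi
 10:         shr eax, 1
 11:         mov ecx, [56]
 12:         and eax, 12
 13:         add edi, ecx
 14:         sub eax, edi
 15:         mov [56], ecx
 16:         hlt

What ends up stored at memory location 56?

37

ecx=18
edi=15
eax=-4
ecx=18&(-4)=16
eax=(-4)*5=-20
edi=15&7=7
edi=7^(-20)=-21
eax=(-20)+17=-3
eax=(-3)-(-21)=18
eax=18>>1=9
ecx=M[56]=37
eax=9&12=8
edi=(-21)+37=16
eax=8-16=-8
mov [56], ecx → M[56]=37
halt.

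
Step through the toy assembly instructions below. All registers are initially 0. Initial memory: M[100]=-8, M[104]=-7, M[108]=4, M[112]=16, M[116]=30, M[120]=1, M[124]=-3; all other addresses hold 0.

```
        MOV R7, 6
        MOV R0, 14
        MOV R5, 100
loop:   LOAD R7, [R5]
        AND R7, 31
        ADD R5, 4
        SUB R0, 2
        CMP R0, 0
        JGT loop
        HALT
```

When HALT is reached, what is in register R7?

29

after MOV R7, 6: R7=6
after MOV R0, 14: R0=14
after MOV R5, 100: R5=100
after LOAD R7, [R5]: R7=M[100]=-8
after AND R7, 31: R7=(-8)&31=24
after ADD R5, 4: R5=100+4=104
after SUB R0, 2: R0=14-2=12
CMP R0, 0  (cmp 12,0)
JGT loop: taken
after LOAD R7, [R5]: R7=M[104]=-7
after AND R7, 31: R7=(-7)&31=25
after ADD R5, 4: R5=104+4=108
after SUB R0, 2: R0=12-2=10
CMP R0, 0  (cmp 10,0)
JGT loop: taken
after LOAD R7, [R5]: R7=M[108]=4
after AND R7, 31: R7=4&31=4
after ADD R5, 4: R5=108+4=112
after SUB R0, 2: R0=10-2=8
CMP R0, 0  (cmp 8,0)
JGT loop: taken
after LOAD R7, [R5]: R7=M[112]=16
after AND R7, 31: R7=16&31=16
after ADD R5, 4: R5=112+4=116
after SUB R0, 2: R0=8-2=6
CMP R0, 0  (cmp 6,0)
JGT loop: taken
after LOAD R7, [R5]: R7=M[116]=30
after AND R7, 31: R7=30&31=30
after ADD R5, 4: R5=116+4=120
after SUB R0, 2: R0=6-2=4
CMP R0, 0  (cmp 4,0)
JGT loop: taken
after LOAD R7, [R5]: R7=M[120]=1
after AND R7, 31: R7=1&31=1
after ADD R5, 4: R5=120+4=124
after SUB R0, 2: R0=4-2=2
CMP R0, 0  (cmp 2,0)
JGT loop: taken
after LOAD R7, [R5]: R7=M[124]=-3
after AND R7, 31: R7=(-3)&31=29
after ADD R5, 4: R5=124+4=128
after SUB R0, 2: R0=2-2=0
CMP R0, 0  (cmp 0,0)
JGT loop: not taken
halt.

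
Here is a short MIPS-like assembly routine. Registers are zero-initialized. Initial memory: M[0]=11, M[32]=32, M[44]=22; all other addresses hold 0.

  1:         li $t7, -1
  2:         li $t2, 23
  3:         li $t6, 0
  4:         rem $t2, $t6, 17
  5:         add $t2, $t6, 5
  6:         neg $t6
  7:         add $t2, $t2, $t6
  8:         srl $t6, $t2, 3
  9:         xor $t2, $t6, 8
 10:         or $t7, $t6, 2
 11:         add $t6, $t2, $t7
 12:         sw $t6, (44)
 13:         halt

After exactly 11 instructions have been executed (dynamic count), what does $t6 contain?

10

$t7=-1
$t2=23
$t6=0
$t2=0%17=0
$t2=0+5=5
$t6=-(0)=0
$t2=5+0=5
$t6=5>>3=0
$t2=0^8=8
$t7=0|2=2
$t6=8+2=10
After step 11: $t6 = 10.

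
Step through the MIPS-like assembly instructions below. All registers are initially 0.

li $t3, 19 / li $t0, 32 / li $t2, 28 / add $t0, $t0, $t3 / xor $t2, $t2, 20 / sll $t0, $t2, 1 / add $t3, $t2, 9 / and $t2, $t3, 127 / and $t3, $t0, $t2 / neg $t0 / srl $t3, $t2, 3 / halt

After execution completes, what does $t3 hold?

li $t3, 19 → $t3=19
li $t0, 32 → $t0=32
li $t2, 28 → $t2=28
add $t0, $t0, $t3 → $t0=32+19=51
xor $t2, $t2, 20 → $t2=28^20=8
sll $t0, $t2, 1 → $t0=8<<1=16
add $t3, $t2, 9 → $t3=8+9=17
and $t2, $t3, 127 → $t2=17&127=17
and $t3, $t0, $t2 → $t3=16&17=16
neg $t0 → $t0=-(16)=-16
srl $t3, $t2, 3 → $t3=17>>3=2
halt.

2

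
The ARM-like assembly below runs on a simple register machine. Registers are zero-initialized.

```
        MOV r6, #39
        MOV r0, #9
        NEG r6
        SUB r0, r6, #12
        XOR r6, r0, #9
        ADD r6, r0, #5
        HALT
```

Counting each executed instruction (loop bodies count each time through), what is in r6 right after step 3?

-39

after MOV r6, #39: r6=39
after MOV r0, #9: r0=9
after NEG r6: r6=-(39)=-39
After step 3: r6 = -39.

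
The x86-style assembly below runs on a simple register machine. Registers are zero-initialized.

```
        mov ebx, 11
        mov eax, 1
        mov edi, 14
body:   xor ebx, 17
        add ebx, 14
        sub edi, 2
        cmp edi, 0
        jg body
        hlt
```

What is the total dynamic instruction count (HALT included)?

39

mov ebx, 11 → ebx=11
mov eax, 1 → eax=1
mov edi, 14 → edi=14
xor ebx, 17 → ebx=11^17=26
add ebx, 14 → ebx=26+14=40
sub edi, 2 → edi=14-2=12
cmp edi, 0  (cmp 12,0)
jg body: taken
xor ebx, 17 → ebx=40^17=57
add ebx, 14 → ebx=57+14=71
sub edi, 2 → edi=12-2=10
cmp edi, 0  (cmp 10,0)
jg body: taken
xor ebx, 17 → ebx=71^17=86
add ebx, 14 → ebx=86+14=100
sub edi, 2 → edi=10-2=8
cmp edi, 0  (cmp 8,0)
jg body: taken
xor ebx, 17 → ebx=100^17=117
add ebx, 14 → ebx=117+14=131
sub edi, 2 → edi=8-2=6
cmp edi, 0  (cmp 6,0)
jg body: taken
xor ebx, 17 → ebx=131^17=146
add ebx, 14 → ebx=146+14=160
sub edi, 2 → edi=6-2=4
cmp edi, 0  (cmp 4,0)
jg body: taken
xor ebx, 17 → ebx=160^17=177
add ebx, 14 → ebx=177+14=191
sub edi, 2 → edi=4-2=2
cmp edi, 0  (cmp 2,0)
jg body: taken
xor ebx, 17 → ebx=191^17=174
add ebx, 14 → ebx=174+14=188
sub edi, 2 → edi=2-2=0
cmp edi, 0  (cmp 0,0)
jg body: not taken
halt.
Total executed instructions: 39.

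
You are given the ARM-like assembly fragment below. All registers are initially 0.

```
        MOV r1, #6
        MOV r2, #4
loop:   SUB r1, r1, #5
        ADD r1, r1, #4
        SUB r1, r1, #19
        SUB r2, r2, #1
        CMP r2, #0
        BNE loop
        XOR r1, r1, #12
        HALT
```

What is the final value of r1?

-70

MOV r1, #6 → r1=6
MOV r2, #4 → r2=4
SUB r1, r1, #5 → r1=6-5=1
ADD r1, r1, #4 → r1=1+4=5
SUB r1, r1, #19 → r1=5-19=-14
SUB r2, r2, #1 → r2=4-1=3
CMP r2, #0  (cmp 3,0)
BNE loop: taken
SUB r1, r1, #5 → r1=(-14)-5=-19
ADD r1, r1, #4 → r1=(-19)+4=-15
SUB r1, r1, #19 → r1=(-15)-19=-34
SUB r2, r2, #1 → r2=3-1=2
CMP r2, #0  (cmp 2,0)
BNE loop: taken
SUB r1, r1, #5 → r1=(-34)-5=-39
ADD r1, r1, #4 → r1=(-39)+4=-35
SUB r1, r1, #19 → r1=(-35)-19=-54
SUB r2, r2, #1 → r2=2-1=1
CMP r2, #0  (cmp 1,0)
BNE loop: taken
SUB r1, r1, #5 → r1=(-54)-5=-59
ADD r1, r1, #4 → r1=(-59)+4=-55
SUB r1, r1, #19 → r1=(-55)-19=-74
SUB r2, r2, #1 → r2=1-1=0
CMP r2, #0  (cmp 0,0)
BNE loop: not taken
XOR r1, r1, #12 → r1=(-74)^12=-70
halt.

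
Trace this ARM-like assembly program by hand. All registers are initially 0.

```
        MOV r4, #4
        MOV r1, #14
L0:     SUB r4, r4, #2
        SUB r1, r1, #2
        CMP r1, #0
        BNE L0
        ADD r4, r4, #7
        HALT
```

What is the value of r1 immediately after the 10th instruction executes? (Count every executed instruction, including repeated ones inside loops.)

10

after MOV r4, #4: r4=4
after MOV r1, #14: r1=14
after SUB r4, r4, #2: r4=4-2=2
after SUB r1, r1, #2: r1=14-2=12
CMP r1, #0  (cmp 12,0)
BNE L0: taken
after SUB r4, r4, #2: r4=2-2=0
after SUB r1, r1, #2: r1=12-2=10
CMP r1, #0  (cmp 10,0)
BNE L0: taken
After step 10: r1 = 10.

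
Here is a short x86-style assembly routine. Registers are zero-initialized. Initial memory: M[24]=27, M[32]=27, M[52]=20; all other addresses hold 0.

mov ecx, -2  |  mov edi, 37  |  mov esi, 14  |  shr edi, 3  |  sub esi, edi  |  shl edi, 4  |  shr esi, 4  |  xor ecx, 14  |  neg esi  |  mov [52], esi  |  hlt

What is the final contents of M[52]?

0

ecx=-2
edi=37
esi=14
edi=37>>3=4
esi=14-4=10
edi=4<<4=64
esi=10>>4=0
ecx=(-2)^14=-16
esi=-(0)=0
mov [52], esi → M[52]=0
halt.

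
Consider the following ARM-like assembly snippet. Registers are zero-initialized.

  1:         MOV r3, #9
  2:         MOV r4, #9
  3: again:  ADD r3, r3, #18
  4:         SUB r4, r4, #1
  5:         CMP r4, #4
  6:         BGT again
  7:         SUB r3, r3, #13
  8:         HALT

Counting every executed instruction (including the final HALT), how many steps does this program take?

MOV r3, #9 → r3=9
MOV r4, #9 → r4=9
ADD r3, r3, #18 → r3=9+18=27
SUB r4, r4, #1 → r4=9-1=8
CMP r4, #4  (cmp 8,4)
BGT again: taken
ADD r3, r3, #18 → r3=27+18=45
SUB r4, r4, #1 → r4=8-1=7
CMP r4, #4  (cmp 7,4)
BGT again: taken
ADD r3, r3, #18 → r3=45+18=63
SUB r4, r4, #1 → r4=7-1=6
CMP r4, #4  (cmp 6,4)
BGT again: taken
ADD r3, r3, #18 → r3=63+18=81
SUB r4, r4, #1 → r4=6-1=5
CMP r4, #4  (cmp 5,4)
BGT again: taken
ADD r3, r3, #18 → r3=81+18=99
SUB r4, r4, #1 → r4=5-1=4
CMP r4, #4  (cmp 4,4)
BGT again: not taken
SUB r3, r3, #13 → r3=99-13=86
halt.
Total executed instructions: 24.

24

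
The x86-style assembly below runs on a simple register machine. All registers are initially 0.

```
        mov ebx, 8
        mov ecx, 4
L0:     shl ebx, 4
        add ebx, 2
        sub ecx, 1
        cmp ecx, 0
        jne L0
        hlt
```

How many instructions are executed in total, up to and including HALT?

ebx=8
ecx=4
ebx=8<<4=128
ebx=128+2=130
ecx=4-1=3
cmp ecx, 0  (cmp 3,0)
jne L0: taken
ebx=130<<4=2080
ebx=2080+2=2082
ecx=3-1=2
cmp ecx, 0  (cmp 2,0)
jne L0: taken
ebx=2082<<4=33312
ebx=33312+2=33314
ecx=2-1=1
cmp ecx, 0  (cmp 1,0)
jne L0: taken
ebx=33314<<4=533024
ebx=533024+2=533026
ecx=1-1=0
cmp ecx, 0  (cmp 0,0)
jne L0: not taken
halt.
Total executed instructions: 23.

23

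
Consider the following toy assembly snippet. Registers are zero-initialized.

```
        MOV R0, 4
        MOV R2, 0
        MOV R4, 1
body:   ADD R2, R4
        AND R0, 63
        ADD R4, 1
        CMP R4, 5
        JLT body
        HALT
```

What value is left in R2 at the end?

10

after MOV R0, 4: R0=4
after MOV R2, 0: R2=0
after MOV R4, 1: R4=1
after ADD R2, R4: R2=0+1=1
after AND R0, 63: R0=4&63=4
after ADD R4, 1: R4=1+1=2
CMP R4, 5  (cmp 2,5)
JLT body: taken
after ADD R2, R4: R2=1+2=3
after AND R0, 63: R0=4&63=4
after ADD R4, 1: R4=2+1=3
CMP R4, 5  (cmp 3,5)
JLT body: taken
after ADD R2, R4: R2=3+3=6
after AND R0, 63: R0=4&63=4
after ADD R4, 1: R4=3+1=4
CMP R4, 5  (cmp 4,5)
JLT body: taken
after ADD R2, R4: R2=6+4=10
after AND R0, 63: R0=4&63=4
after ADD R4, 1: R4=4+1=5
CMP R4, 5  (cmp 5,5)
JLT body: not taken
halt.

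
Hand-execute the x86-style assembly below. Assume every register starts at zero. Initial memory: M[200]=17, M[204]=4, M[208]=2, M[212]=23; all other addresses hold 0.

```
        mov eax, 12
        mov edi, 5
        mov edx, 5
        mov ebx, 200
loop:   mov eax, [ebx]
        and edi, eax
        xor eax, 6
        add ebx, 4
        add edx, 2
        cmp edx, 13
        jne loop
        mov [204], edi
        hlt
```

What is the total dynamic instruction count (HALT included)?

after mov eax, 12: eax=12
after mov edi, 5: edi=5
after mov edx, 5: edx=5
after mov ebx, 200: ebx=200
after mov eax, [ebx]: eax=M[200]=17
after and edi, eax: edi=5&17=1
after xor eax, 6: eax=17^6=23
after add ebx, 4: ebx=200+4=204
after add edx, 2: edx=5+2=7
cmp edx, 13  (cmp 7,13)
jne loop: taken
after mov eax, [ebx]: eax=M[204]=4
after and edi, eax: edi=1&4=0
after xor eax, 6: eax=4^6=2
after add ebx, 4: ebx=204+4=208
after add edx, 2: edx=7+2=9
cmp edx, 13  (cmp 9,13)
jne loop: taken
after mov eax, [ebx]: eax=M[208]=2
after and edi, eax: edi=0&2=0
after xor eax, 6: eax=2^6=4
after add ebx, 4: ebx=208+4=212
after add edx, 2: edx=9+2=11
cmp edx, 13  (cmp 11,13)
jne loop: taken
after mov eax, [ebx]: eax=M[212]=23
after and edi, eax: edi=0&23=0
after xor eax, 6: eax=23^6=17
after add ebx, 4: ebx=212+4=216
after add edx, 2: edx=11+2=13
cmp edx, 13  (cmp 13,13)
jne loop: not taken
mov [204], edi → M[204]=0
halt.
Total executed instructions: 34.

34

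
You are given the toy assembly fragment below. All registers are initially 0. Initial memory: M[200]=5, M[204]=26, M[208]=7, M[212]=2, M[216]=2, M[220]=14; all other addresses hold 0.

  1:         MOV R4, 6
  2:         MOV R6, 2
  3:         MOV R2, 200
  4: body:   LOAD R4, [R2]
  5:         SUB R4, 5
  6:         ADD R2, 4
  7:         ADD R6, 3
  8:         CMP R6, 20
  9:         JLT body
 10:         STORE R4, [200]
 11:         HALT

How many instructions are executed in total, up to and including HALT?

MOV R4, 6 → R4=6
MOV R6, 2 → R6=2
MOV R2, 200 → R2=200
LOAD R4, [R2] → R4=M[200]=5
SUB R4, 5 → R4=5-5=0
ADD R2, 4 → R2=200+4=204
ADD R6, 3 → R6=2+3=5
CMP R6, 20  (cmp 5,20)
JLT body: taken
LOAD R4, [R2] → R4=M[204]=26
SUB R4, 5 → R4=26-5=21
ADD R2, 4 → R2=204+4=208
ADD R6, 3 → R6=5+3=8
CMP R6, 20  (cmp 8,20)
JLT body: taken
LOAD R4, [R2] → R4=M[208]=7
SUB R4, 5 → R4=7-5=2
ADD R2, 4 → R2=208+4=212
ADD R6, 3 → R6=8+3=11
CMP R6, 20  (cmp 11,20)
JLT body: taken
LOAD R4, [R2] → R4=M[212]=2
SUB R4, 5 → R4=2-5=-3
ADD R2, 4 → R2=212+4=216
ADD R6, 3 → R6=11+3=14
CMP R6, 20  (cmp 14,20)
JLT body: taken
LOAD R4, [R2] → R4=M[216]=2
SUB R4, 5 → R4=2-5=-3
ADD R2, 4 → R2=216+4=220
ADD R6, 3 → R6=14+3=17
CMP R6, 20  (cmp 17,20)
JLT body: taken
LOAD R4, [R2] → R4=M[220]=14
SUB R4, 5 → R4=14-5=9
ADD R2, 4 → R2=220+4=224
ADD R6, 3 → R6=17+3=20
CMP R6, 20  (cmp 20,20)
JLT body: not taken
STORE R4, [200] → M[200]=9
halt.
Total executed instructions: 41.

41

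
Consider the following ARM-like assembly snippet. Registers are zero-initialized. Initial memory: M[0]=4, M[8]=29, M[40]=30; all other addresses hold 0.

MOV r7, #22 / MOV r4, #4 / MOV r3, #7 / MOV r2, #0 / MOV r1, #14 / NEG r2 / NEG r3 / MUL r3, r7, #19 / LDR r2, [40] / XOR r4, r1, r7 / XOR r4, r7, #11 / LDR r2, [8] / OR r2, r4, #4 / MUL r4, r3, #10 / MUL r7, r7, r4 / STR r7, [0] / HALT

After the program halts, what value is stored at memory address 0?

91960

r7=22
r4=4
r3=7
r2=0
r1=14
r2=-(0)=0
r3=-(7)=-7
r3=22*19=418
r2=M[40]=30
r4=14^22=24
r4=22^11=29
r2=M[8]=29
r2=29|4=29
r4=418*10=4180
r7=22*4180=91960
STR r7, [0] → M[0]=91960
halt.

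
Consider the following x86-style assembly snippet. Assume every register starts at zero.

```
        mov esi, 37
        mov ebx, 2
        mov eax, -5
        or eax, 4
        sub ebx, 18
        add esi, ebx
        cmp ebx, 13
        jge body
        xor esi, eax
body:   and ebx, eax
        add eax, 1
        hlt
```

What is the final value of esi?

-22

after mov esi, 37: esi=37
after mov ebx, 2: ebx=2
after mov eax, -5: eax=-5
after or eax, 4: eax=(-5)|4=-1
after sub ebx, 18: ebx=2-18=-16
after add esi, ebx: esi=37+(-16)=21
cmp ebx, 13  (cmp -16,13)
jge body: not taken
after xor esi, eax: esi=21^(-1)=-22
after and ebx, eax: ebx=(-16)&(-1)=-16
after add eax, 1: eax=(-1)+1=0
halt.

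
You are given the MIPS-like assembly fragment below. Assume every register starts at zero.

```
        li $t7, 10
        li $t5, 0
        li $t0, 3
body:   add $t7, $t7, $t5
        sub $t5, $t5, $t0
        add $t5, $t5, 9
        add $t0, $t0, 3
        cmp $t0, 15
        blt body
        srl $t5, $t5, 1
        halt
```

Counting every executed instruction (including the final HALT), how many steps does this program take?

$t7=10
$t5=0
$t0=3
$t7=10+0=10
$t5=0-3=-3
$t5=(-3)+9=6
$t0=3+3=6
cmp $t0, 15  (cmp 6,15)
blt body: taken
$t7=10+6=16
$t5=6-6=0
$t5=0+9=9
$t0=6+3=9
cmp $t0, 15  (cmp 9,15)
blt body: taken
$t7=16+9=25
$t5=9-9=0
$t5=0+9=9
$t0=9+3=12
cmp $t0, 15  (cmp 12,15)
blt body: taken
$t7=25+9=34
$t5=9-12=-3
$t5=(-3)+9=6
$t0=12+3=15
cmp $t0, 15  (cmp 15,15)
blt body: not taken
$t5=6>>1=3
halt.
Total executed instructions: 29.

29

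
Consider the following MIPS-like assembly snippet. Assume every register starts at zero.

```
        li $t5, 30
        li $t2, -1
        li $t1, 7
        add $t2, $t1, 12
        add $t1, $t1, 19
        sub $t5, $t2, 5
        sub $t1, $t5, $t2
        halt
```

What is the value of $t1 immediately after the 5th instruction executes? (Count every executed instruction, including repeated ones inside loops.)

26

after li $t5, 30: $t5=30
after li $t2, -1: $t2=-1
after li $t1, 7: $t1=7
after add $t2, $t1, 12: $t2=7+12=19
after add $t1, $t1, 19: $t1=7+19=26
After step 5: $t1 = 26.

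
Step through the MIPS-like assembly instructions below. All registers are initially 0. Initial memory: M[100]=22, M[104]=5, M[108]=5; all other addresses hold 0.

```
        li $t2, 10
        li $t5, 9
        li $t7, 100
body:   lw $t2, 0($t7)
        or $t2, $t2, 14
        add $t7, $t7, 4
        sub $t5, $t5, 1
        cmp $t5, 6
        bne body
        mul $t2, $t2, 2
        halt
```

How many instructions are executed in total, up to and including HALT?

li $t2, 10 → $t2=10
li $t5, 9 → $t5=9
li $t7, 100 → $t7=100
lw $t2, 0($t7) → $t2=M[100]=22
or $t2, $t2, 14 → $t2=22|14=30
add $t7, $t7, 4 → $t7=100+4=104
sub $t5, $t5, 1 → $t5=9-1=8
cmp $t5, 6  (cmp 8,6)
bne body: taken
lw $t2, 0($t7) → $t2=M[104]=5
or $t2, $t2, 14 → $t2=5|14=15
add $t7, $t7, 4 → $t7=104+4=108
sub $t5, $t5, 1 → $t5=8-1=7
cmp $t5, 6  (cmp 7,6)
bne body: taken
lw $t2, 0($t7) → $t2=M[108]=5
or $t2, $t2, 14 → $t2=5|14=15
add $t7, $t7, 4 → $t7=108+4=112
sub $t5, $t5, 1 → $t5=7-1=6
cmp $t5, 6  (cmp 6,6)
bne body: not taken
mul $t2, $t2, 2 → $t2=15*2=30
halt.
Total executed instructions: 23.

23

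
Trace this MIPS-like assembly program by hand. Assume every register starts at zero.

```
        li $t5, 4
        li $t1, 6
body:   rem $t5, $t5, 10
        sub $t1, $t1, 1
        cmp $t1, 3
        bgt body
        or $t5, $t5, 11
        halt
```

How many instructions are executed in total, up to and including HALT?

16

after li $t5, 4: $t5=4
after li $t1, 6: $t1=6
after rem $t5, $t5, 10: $t5=4%10=4
after sub $t1, $t1, 1: $t1=6-1=5
cmp $t1, 3  (cmp 5,3)
bgt body: taken
after rem $t5, $t5, 10: $t5=4%10=4
after sub $t1, $t1, 1: $t1=5-1=4
cmp $t1, 3  (cmp 4,3)
bgt body: taken
after rem $t5, $t5, 10: $t5=4%10=4
after sub $t1, $t1, 1: $t1=4-1=3
cmp $t1, 3  (cmp 3,3)
bgt body: not taken
after or $t5, $t5, 11: $t5=4|11=15
halt.
Total executed instructions: 16.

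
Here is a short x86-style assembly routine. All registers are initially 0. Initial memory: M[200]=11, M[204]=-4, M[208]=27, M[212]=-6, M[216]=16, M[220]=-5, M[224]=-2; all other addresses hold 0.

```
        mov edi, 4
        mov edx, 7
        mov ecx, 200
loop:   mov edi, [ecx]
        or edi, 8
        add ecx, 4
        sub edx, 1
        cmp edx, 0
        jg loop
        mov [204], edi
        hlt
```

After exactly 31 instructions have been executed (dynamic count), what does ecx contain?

220

after mov edi, 4: edi=4
after mov edx, 7: edx=7
after mov ecx, 200: ecx=200
after mov edi, [ecx]: edi=M[200]=11
after or edi, 8: edi=11|8=11
after add ecx, 4: ecx=200+4=204
after sub edx, 1: edx=7-1=6
cmp edx, 0  (cmp 6,0)
jg loop: taken
after mov edi, [ecx]: edi=M[204]=-4
after or edi, 8: edi=(-4)|8=-4
after add ecx, 4: ecx=204+4=208
after sub edx, 1: edx=6-1=5
cmp edx, 0  (cmp 5,0)
jg loop: taken
after mov edi, [ecx]: edi=M[208]=27
after or edi, 8: edi=27|8=27
after add ecx, 4: ecx=208+4=212
after sub edx, 1: edx=5-1=4
cmp edx, 0  (cmp 4,0)
jg loop: taken
after mov edi, [ecx]: edi=M[212]=-6
after or edi, 8: edi=(-6)|8=-6
after add ecx, 4: ecx=212+4=216
after sub edx, 1: edx=4-1=3
cmp edx, 0  (cmp 3,0)
jg loop: taken
after mov edi, [ecx]: edi=M[216]=16
after or edi, 8: edi=16|8=24
after add ecx, 4: ecx=216+4=220
after sub edx, 1: edx=3-1=2
After step 31: ecx = 220.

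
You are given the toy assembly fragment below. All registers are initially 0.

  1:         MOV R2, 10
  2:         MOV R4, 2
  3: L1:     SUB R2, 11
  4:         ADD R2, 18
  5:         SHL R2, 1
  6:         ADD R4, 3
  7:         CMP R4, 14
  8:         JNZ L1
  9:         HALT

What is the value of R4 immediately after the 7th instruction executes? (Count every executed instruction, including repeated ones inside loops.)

5

MOV R2, 10 → R2=10
MOV R4, 2 → R4=2
SUB R2, 11 → R2=10-11=-1
ADD R2, 18 → R2=(-1)+18=17
SHL R2, 1 → R2=17<<1=34
ADD R4, 3 → R4=2+3=5
CMP R4, 14  (cmp 5,14)
After step 7: R4 = 5.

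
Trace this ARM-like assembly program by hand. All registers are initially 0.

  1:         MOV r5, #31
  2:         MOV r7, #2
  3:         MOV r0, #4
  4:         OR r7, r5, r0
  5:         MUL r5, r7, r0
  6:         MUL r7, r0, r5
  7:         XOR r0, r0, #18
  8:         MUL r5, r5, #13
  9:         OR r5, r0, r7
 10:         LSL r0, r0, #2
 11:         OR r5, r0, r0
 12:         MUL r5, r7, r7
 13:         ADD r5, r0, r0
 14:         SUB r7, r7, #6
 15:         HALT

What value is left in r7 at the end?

490

MOV r5, #31 → r5=31
MOV r7, #2 → r7=2
MOV r0, #4 → r0=4
OR r7, r5, r0 → r7=31|4=31
MUL r5, r7, r0 → r5=31*4=124
MUL r7, r0, r5 → r7=4*124=496
XOR r0, r0, #18 → r0=4^18=22
MUL r5, r5, #13 → r5=124*13=1612
OR r5, r0, r7 → r5=22|496=502
LSL r0, r0, #2 → r0=22<<2=88
OR r5, r0, r0 → r5=88|88=88
MUL r5, r7, r7 → r5=496*496=246016
ADD r5, r0, r0 → r5=88+88=176
SUB r7, r7, #6 → r7=496-6=490
halt.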